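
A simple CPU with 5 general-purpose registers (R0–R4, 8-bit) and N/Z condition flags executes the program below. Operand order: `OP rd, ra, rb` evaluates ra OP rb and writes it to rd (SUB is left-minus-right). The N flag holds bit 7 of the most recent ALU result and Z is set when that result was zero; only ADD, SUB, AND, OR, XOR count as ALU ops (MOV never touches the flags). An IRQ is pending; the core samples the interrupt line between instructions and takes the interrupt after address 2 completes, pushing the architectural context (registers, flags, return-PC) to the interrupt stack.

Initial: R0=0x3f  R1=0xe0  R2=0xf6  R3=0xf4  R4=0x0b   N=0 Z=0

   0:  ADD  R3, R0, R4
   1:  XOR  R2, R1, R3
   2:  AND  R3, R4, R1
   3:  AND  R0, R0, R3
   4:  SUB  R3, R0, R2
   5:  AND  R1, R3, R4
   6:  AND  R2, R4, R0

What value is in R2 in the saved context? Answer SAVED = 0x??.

SAVED = 0xaa

after  0: R0=0x3f R1=0xe0 R2=0xf6 R3=0x4a R4=0x0b  N=0 Z=0
after  1: R0=0x3f R1=0xe0 R2=0xaa R3=0x4a R4=0x0b  N=1 Z=0
after  2: R0=0x3f R1=0xe0 R2=0xaa R3=0x00 R4=0x0b  N=0 Z=1
-- IRQ taken; context saved, return-PC = 3 --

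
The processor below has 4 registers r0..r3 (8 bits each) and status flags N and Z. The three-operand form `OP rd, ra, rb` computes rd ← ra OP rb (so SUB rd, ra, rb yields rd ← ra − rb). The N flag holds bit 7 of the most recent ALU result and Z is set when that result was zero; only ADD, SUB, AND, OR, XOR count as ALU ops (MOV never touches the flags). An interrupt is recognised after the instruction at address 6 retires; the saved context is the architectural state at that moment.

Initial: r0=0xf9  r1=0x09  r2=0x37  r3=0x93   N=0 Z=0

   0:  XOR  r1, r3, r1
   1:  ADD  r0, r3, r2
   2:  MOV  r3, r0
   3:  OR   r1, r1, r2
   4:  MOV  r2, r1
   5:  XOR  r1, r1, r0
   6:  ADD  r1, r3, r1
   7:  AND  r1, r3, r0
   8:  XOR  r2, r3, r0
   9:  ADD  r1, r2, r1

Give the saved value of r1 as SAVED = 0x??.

after  0: r0=0xf9 r1=0x9a r2=0x37 r3=0x93  N=1 Z=0
after  1: r0=0xca r1=0x9a r2=0x37 r3=0x93  N=1 Z=0
after  2: r0=0xca r1=0x9a r2=0x37 r3=0xca  N=1 Z=0
after  3: r0=0xca r1=0xbf r2=0x37 r3=0xca  N=1 Z=0
after  4: r0=0xca r1=0xbf r2=0xbf r3=0xca  N=1 Z=0
after  5: r0=0xca r1=0x75 r2=0xbf r3=0xca  N=0 Z=0
after  6: r0=0xca r1=0x3f r2=0xbf r3=0xca  N=0 Z=0
-- IRQ taken; context saved, return-PC = 7 --

SAVED = 0x3f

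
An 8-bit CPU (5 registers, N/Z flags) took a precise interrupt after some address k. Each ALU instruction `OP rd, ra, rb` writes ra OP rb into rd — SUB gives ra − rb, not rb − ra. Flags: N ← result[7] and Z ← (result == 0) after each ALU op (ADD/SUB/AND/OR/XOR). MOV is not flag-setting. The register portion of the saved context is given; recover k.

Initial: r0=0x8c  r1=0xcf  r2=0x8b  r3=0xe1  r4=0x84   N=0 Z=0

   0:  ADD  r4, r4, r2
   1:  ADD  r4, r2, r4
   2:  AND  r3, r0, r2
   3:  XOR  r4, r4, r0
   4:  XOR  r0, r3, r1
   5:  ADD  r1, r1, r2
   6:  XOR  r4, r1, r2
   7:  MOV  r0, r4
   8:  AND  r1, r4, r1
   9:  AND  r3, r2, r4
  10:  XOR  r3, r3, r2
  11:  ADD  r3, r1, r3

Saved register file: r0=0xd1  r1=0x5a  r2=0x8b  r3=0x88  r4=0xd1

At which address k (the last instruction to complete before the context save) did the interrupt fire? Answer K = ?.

K = 7

after  0: r0=0x8c r1=0xcf r2=0x8b r3=0xe1 r4=0x0f  N=0 Z=0
after  1: r0=0x8c r1=0xcf r2=0x8b r3=0xe1 r4=0x9a  N=1 Z=0
after  2: r0=0x8c r1=0xcf r2=0x8b r3=0x88 r4=0x9a  N=1 Z=0
after  3: r0=0x8c r1=0xcf r2=0x8b r3=0x88 r4=0x16  N=0 Z=0
after  4: r0=0x47 r1=0xcf r2=0x8b r3=0x88 r4=0x16  N=0 Z=0
after  5: r0=0x47 r1=0x5a r2=0x8b r3=0x88 r4=0x16  N=0 Z=0
after  6: r0=0x47 r1=0x5a r2=0x8b r3=0x88 r4=0xd1  N=1 Z=0
after  7: r0=0xd1 r1=0x5a r2=0x8b r3=0x88 r4=0xd1  N=1 Z=0
-- IRQ taken; context saved, return-PC = 8 --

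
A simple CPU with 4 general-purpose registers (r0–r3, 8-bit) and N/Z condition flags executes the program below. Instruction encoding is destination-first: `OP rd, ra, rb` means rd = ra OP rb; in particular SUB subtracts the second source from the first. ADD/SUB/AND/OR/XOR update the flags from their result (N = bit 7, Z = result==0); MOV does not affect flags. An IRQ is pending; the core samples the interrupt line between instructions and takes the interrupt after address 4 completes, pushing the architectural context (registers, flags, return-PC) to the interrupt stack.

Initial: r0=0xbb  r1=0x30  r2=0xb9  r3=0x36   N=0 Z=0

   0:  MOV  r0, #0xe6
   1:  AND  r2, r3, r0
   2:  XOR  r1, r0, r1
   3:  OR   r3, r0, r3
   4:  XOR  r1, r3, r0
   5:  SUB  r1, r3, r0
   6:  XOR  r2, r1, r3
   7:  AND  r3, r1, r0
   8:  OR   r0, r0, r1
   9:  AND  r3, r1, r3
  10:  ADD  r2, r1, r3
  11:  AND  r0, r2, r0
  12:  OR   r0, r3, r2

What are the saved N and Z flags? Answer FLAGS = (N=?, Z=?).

FLAGS = (N=0, Z=0)

after  0: r0=0xe6 r1=0x30 r2=0xb9 r3=0x36  N=0 Z=0
after  1: r0=0xe6 r1=0x30 r2=0x26 r3=0x36  N=0 Z=0
after  2: r0=0xe6 r1=0xd6 r2=0x26 r3=0x36  N=1 Z=0
after  3: r0=0xe6 r1=0xd6 r2=0x26 r3=0xf6  N=1 Z=0
after  4: r0=0xe6 r1=0x10 r2=0x26 r3=0xf6  N=0 Z=0
-- IRQ taken; context saved, return-PC = 5 --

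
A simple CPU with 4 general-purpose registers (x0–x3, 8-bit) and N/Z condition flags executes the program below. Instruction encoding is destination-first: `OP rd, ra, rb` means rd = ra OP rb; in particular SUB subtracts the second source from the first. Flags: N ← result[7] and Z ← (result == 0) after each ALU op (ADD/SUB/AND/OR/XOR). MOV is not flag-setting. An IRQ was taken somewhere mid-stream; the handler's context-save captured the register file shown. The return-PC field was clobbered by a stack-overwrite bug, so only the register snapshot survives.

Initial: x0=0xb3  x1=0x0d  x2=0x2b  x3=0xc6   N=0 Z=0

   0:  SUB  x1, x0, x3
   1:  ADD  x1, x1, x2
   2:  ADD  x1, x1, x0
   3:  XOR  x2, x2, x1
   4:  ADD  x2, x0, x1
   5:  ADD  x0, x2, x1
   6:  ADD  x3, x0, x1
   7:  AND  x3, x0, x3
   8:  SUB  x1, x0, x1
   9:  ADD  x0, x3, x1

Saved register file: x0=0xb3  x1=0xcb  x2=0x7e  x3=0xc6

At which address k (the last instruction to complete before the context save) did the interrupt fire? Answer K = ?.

after  0: x0=0xb3 x1=0xed x2=0x2b x3=0xc6  N=1 Z=0
after  1: x0=0xb3 x1=0x18 x2=0x2b x3=0xc6  N=0 Z=0
after  2: x0=0xb3 x1=0xcb x2=0x2b x3=0xc6  N=1 Z=0
after  3: x0=0xb3 x1=0xcb x2=0xe0 x3=0xc6  N=1 Z=0
after  4: x0=0xb3 x1=0xcb x2=0x7e x3=0xc6  N=0 Z=0
-- IRQ taken; context saved, return-PC = 5 --

K = 4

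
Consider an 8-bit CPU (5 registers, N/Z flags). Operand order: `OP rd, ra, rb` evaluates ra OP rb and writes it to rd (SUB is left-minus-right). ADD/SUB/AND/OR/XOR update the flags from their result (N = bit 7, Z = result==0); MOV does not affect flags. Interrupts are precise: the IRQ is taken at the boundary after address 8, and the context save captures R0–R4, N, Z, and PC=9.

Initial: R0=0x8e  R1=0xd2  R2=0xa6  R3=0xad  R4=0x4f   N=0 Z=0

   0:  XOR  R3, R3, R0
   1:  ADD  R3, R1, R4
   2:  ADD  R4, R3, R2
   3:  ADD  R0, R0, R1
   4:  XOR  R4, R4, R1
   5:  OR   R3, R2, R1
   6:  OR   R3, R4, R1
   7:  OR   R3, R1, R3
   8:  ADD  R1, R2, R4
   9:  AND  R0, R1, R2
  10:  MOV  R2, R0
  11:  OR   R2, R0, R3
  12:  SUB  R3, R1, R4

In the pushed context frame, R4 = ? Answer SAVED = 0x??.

SAVED = 0x15

after  0: R0=0x8e R1=0xd2 R2=0xa6 R3=0x23 R4=0x4f  N=0 Z=0
after  1: R0=0x8e R1=0xd2 R2=0xa6 R3=0x21 R4=0x4f  N=0 Z=0
after  2: R0=0x8e R1=0xd2 R2=0xa6 R3=0x21 R4=0xc7  N=1 Z=0
after  3: R0=0x60 R1=0xd2 R2=0xa6 R3=0x21 R4=0xc7  N=0 Z=0
after  4: R0=0x60 R1=0xd2 R2=0xa6 R3=0x21 R4=0x15  N=0 Z=0
after  5: R0=0x60 R1=0xd2 R2=0xa6 R3=0xf6 R4=0x15  N=1 Z=0
after  6: R0=0x60 R1=0xd2 R2=0xa6 R3=0xd7 R4=0x15  N=1 Z=0
after  7: R0=0x60 R1=0xd2 R2=0xa6 R3=0xd7 R4=0x15  N=1 Z=0
after  8: R0=0x60 R1=0xbb R2=0xa6 R3=0xd7 R4=0x15  N=1 Z=0
-- IRQ taken; context saved, return-PC = 9 --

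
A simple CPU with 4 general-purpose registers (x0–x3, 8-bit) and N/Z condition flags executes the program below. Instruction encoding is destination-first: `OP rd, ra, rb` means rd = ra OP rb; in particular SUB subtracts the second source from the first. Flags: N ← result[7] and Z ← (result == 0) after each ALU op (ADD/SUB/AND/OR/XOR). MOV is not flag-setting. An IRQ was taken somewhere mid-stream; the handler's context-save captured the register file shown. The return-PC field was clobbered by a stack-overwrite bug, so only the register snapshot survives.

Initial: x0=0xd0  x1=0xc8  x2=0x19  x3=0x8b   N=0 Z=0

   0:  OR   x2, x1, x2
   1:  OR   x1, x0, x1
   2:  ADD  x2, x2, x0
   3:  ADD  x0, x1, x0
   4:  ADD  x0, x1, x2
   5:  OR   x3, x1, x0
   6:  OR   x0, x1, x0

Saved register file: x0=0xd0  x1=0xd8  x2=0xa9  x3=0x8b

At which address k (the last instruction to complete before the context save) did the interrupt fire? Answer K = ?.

K = 2

after  0: x0=0xd0 x1=0xc8 x2=0xd9 x3=0x8b  N=1 Z=0
after  1: x0=0xd0 x1=0xd8 x2=0xd9 x3=0x8b  N=1 Z=0
after  2: x0=0xd0 x1=0xd8 x2=0xa9 x3=0x8b  N=1 Z=0
-- IRQ taken; context saved, return-PC = 3 --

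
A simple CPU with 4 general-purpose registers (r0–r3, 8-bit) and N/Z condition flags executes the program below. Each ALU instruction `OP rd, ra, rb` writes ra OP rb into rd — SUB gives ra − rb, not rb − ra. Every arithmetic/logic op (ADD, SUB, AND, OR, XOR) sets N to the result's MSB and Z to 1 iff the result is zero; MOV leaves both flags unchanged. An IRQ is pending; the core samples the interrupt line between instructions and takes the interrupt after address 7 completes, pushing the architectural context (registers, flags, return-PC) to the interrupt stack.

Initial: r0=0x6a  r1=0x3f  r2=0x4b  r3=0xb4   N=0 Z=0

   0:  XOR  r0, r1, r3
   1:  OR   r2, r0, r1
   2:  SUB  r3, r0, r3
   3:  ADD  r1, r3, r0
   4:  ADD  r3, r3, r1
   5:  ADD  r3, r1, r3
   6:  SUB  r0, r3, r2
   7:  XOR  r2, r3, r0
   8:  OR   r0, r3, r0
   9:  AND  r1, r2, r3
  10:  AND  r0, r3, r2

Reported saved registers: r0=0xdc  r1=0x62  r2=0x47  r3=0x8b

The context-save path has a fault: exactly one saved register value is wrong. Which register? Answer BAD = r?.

after  0: r0=0x8b r1=0x3f r2=0x4b r3=0xb4  N=1 Z=0
after  1: r0=0x8b r1=0x3f r2=0xbf r3=0xb4  N=1 Z=0
after  2: r0=0x8b r1=0x3f r2=0xbf r3=0xd7  N=1 Z=0
after  3: r0=0x8b r1=0x62 r2=0xbf r3=0xd7  N=0 Z=0
after  4: r0=0x8b r1=0x62 r2=0xbf r3=0x39  N=0 Z=0
after  5: r0=0x8b r1=0x62 r2=0xbf r3=0x9b  N=1 Z=0
after  6: r0=0xdc r1=0x62 r2=0xbf r3=0x9b  N=1 Z=0
after  7: r0=0xdc r1=0x62 r2=0x47 r3=0x9b  N=0 Z=0
-- IRQ taken; context saved, return-PC = 8 --
mismatch: r3: reported 0x8b vs actual 0x9b

BAD = r3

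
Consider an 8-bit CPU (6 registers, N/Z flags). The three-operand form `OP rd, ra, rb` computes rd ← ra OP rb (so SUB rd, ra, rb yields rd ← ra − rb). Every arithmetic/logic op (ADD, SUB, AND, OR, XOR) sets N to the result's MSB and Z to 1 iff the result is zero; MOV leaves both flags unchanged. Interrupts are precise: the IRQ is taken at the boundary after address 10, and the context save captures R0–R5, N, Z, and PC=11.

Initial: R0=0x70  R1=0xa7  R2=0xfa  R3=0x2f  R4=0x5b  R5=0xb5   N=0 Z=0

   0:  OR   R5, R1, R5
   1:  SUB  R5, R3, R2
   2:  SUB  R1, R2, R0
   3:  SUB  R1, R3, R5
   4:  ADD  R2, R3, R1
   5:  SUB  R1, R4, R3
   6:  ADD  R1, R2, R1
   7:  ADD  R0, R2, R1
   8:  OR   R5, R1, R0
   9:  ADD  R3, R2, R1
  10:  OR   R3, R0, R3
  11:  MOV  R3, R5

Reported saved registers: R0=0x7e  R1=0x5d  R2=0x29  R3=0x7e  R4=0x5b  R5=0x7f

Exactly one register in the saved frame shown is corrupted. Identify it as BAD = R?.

after  0: R0=0x70 R1=0xa7 R2=0xfa R3=0x2f R4=0x5b R5=0xb7  N=1 Z=0
after  1: R0=0x70 R1=0xa7 R2=0xfa R3=0x2f R4=0x5b R5=0x35  N=0 Z=0
after  2: R0=0x70 R1=0x8a R2=0xfa R3=0x2f R4=0x5b R5=0x35  N=1 Z=0
after  3: R0=0x70 R1=0xfa R2=0xfa R3=0x2f R4=0x5b R5=0x35  N=1 Z=0
after  4: R0=0x70 R1=0xfa R2=0x29 R3=0x2f R4=0x5b R5=0x35  N=0 Z=0
after  5: R0=0x70 R1=0x2c R2=0x29 R3=0x2f R4=0x5b R5=0x35  N=0 Z=0
after  6: R0=0x70 R1=0x55 R2=0x29 R3=0x2f R4=0x5b R5=0x35  N=0 Z=0
after  7: R0=0x7e R1=0x55 R2=0x29 R3=0x2f R4=0x5b R5=0x35  N=0 Z=0
after  8: R0=0x7e R1=0x55 R2=0x29 R3=0x2f R4=0x5b R5=0x7f  N=0 Z=0
after  9: R0=0x7e R1=0x55 R2=0x29 R3=0x7e R4=0x5b R5=0x7f  N=0 Z=0
after 10: R0=0x7e R1=0x55 R2=0x29 R3=0x7e R4=0x5b R5=0x7f  N=0 Z=0
-- IRQ taken; context saved, return-PC = 11 --
mismatch: R1: reported 0x5d vs actual 0x55

BAD = R1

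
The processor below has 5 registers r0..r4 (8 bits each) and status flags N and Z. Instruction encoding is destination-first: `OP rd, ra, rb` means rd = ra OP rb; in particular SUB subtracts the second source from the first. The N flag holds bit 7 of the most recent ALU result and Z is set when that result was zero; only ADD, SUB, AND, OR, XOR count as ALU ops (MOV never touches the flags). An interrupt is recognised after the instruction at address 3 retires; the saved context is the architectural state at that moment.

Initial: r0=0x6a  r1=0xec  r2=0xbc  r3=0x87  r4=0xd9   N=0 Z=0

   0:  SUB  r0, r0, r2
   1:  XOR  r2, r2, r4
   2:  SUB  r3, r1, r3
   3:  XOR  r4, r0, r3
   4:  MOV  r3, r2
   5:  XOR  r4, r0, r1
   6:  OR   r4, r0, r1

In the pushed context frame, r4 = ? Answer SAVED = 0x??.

after  0: r0=0xae r1=0xec r2=0xbc r3=0x87 r4=0xd9  N=1 Z=0
after  1: r0=0xae r1=0xec r2=0x65 r3=0x87 r4=0xd9  N=0 Z=0
after  2: r0=0xae r1=0xec r2=0x65 r3=0x65 r4=0xd9  N=0 Z=0
after  3: r0=0xae r1=0xec r2=0x65 r3=0x65 r4=0xcb  N=1 Z=0
-- IRQ taken; context saved, return-PC = 4 --

SAVED = 0xcb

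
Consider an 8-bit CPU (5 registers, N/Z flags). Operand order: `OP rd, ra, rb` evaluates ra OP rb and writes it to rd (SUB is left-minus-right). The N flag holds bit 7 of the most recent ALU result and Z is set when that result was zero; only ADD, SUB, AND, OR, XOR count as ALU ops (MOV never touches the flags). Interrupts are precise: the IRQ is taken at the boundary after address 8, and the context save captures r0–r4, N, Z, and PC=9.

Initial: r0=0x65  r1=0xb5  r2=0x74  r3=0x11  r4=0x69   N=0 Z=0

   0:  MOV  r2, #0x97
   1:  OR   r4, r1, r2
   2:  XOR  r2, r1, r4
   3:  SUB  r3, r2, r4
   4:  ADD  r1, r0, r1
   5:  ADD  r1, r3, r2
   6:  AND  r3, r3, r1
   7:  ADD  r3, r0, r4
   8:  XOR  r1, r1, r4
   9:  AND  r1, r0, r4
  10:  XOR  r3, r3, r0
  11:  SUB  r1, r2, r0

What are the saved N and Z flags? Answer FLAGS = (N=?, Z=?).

FLAGS = (N=1, Z=0)

after  0: r0=0x65 r1=0xb5 r2=0x97 r3=0x11 r4=0x69  N=0 Z=0
after  1: r0=0x65 r1=0xb5 r2=0x97 r3=0x11 r4=0xb7  N=1 Z=0
after  2: r0=0x65 r1=0xb5 r2=0x02 r3=0x11 r4=0xb7  N=0 Z=0
after  3: r0=0x65 r1=0xb5 r2=0x02 r3=0x4b r4=0xb7  N=0 Z=0
after  4: r0=0x65 r1=0x1a r2=0x02 r3=0x4b r4=0xb7  N=0 Z=0
after  5: r0=0x65 r1=0x4d r2=0x02 r3=0x4b r4=0xb7  N=0 Z=0
after  6: r0=0x65 r1=0x4d r2=0x02 r3=0x49 r4=0xb7  N=0 Z=0
after  7: r0=0x65 r1=0x4d r2=0x02 r3=0x1c r4=0xb7  N=0 Z=0
after  8: r0=0x65 r1=0xfa r2=0x02 r3=0x1c r4=0xb7  N=1 Z=0
-- IRQ taken; context saved, return-PC = 9 --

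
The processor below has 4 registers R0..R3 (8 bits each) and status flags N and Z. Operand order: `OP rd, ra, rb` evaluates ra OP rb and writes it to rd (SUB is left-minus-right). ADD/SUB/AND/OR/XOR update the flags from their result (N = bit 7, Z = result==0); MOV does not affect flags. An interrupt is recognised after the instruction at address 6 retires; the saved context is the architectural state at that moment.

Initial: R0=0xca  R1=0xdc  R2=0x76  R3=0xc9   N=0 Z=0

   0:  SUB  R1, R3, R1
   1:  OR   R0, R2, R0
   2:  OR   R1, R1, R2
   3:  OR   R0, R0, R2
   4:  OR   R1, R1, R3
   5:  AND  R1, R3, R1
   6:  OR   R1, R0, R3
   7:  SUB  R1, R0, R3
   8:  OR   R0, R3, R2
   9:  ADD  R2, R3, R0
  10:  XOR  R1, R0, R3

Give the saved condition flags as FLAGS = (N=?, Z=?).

after  0: R0=0xca R1=0xed R2=0x76 R3=0xc9  N=1 Z=0
after  1: R0=0xfe R1=0xed R2=0x76 R3=0xc9  N=1 Z=0
after  2: R0=0xfe R1=0xff R2=0x76 R3=0xc9  N=1 Z=0
after  3: R0=0xfe R1=0xff R2=0x76 R3=0xc9  N=1 Z=0
after  4: R0=0xfe R1=0xff R2=0x76 R3=0xc9  N=1 Z=0
after  5: R0=0xfe R1=0xc9 R2=0x76 R3=0xc9  N=1 Z=0
after  6: R0=0xfe R1=0xff R2=0x76 R3=0xc9  N=1 Z=0
-- IRQ taken; context saved, return-PC = 7 --

FLAGS = (N=1, Z=0)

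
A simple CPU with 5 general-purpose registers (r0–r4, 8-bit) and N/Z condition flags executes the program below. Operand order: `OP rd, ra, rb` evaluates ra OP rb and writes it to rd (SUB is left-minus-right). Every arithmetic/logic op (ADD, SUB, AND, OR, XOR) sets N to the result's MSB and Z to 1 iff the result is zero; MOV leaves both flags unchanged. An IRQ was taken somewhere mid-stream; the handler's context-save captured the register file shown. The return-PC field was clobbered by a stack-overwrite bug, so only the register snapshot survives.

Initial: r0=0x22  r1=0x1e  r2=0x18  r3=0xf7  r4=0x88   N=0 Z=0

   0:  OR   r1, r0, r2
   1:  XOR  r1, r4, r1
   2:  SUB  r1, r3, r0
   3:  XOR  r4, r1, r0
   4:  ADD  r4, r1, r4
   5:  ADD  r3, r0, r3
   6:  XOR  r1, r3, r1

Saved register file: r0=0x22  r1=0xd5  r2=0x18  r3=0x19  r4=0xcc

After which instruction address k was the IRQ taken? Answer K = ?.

K = 5

after  0: r0=0x22 r1=0x3a r2=0x18 r3=0xf7 r4=0x88  N=0 Z=0
after  1: r0=0x22 r1=0xb2 r2=0x18 r3=0xf7 r4=0x88  N=1 Z=0
after  2: r0=0x22 r1=0xd5 r2=0x18 r3=0xf7 r4=0x88  N=1 Z=0
after  3: r0=0x22 r1=0xd5 r2=0x18 r3=0xf7 r4=0xf7  N=1 Z=0
after  4: r0=0x22 r1=0xd5 r2=0x18 r3=0xf7 r4=0xcc  N=1 Z=0
after  5: r0=0x22 r1=0xd5 r2=0x18 r3=0x19 r4=0xcc  N=0 Z=0
-- IRQ taken; context saved, return-PC = 6 --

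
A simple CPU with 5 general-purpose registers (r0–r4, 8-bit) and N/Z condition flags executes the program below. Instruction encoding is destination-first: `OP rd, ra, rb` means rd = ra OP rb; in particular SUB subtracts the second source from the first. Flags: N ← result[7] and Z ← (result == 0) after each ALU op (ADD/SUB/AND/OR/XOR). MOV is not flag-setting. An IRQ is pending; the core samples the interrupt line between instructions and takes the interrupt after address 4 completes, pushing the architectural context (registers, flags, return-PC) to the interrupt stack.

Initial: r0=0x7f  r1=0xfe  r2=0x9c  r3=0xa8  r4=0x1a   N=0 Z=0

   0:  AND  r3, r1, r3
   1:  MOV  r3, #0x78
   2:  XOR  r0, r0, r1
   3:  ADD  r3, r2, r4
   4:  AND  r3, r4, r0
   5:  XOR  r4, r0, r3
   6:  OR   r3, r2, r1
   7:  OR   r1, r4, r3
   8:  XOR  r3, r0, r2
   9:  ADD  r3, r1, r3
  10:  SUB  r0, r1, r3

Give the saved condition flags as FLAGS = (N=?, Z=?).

FLAGS = (N=0, Z=1)

after  0: r0=0x7f r1=0xfe r2=0x9c r3=0xa8 r4=0x1a  N=1 Z=0
after  1: r0=0x7f r1=0xfe r2=0x9c r3=0x78 r4=0x1a  N=1 Z=0
after  2: r0=0x81 r1=0xfe r2=0x9c r3=0x78 r4=0x1a  N=1 Z=0
after  3: r0=0x81 r1=0xfe r2=0x9c r3=0xb6 r4=0x1a  N=1 Z=0
after  4: r0=0x81 r1=0xfe r2=0x9c r3=0x00 r4=0x1a  N=0 Z=1
-- IRQ taken; context saved, return-PC = 5 --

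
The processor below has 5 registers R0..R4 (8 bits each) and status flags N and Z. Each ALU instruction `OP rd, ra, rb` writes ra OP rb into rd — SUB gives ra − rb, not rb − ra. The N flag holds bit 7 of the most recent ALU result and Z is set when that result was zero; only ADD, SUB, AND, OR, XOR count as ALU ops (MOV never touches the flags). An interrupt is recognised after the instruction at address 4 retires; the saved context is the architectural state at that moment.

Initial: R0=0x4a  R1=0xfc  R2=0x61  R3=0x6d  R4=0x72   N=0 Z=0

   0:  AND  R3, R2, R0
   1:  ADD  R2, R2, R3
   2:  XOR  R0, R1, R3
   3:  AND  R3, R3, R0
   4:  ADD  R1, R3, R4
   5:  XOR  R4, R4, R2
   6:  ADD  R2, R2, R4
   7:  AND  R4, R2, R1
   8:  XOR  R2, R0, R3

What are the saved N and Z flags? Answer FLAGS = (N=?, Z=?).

after  0: R0=0x4a R1=0xfc R2=0x61 R3=0x40 R4=0x72  N=0 Z=0
after  1: R0=0x4a R1=0xfc R2=0xa1 R3=0x40 R4=0x72  N=1 Z=0
after  2: R0=0xbc R1=0xfc R2=0xa1 R3=0x40 R4=0x72  N=1 Z=0
after  3: R0=0xbc R1=0xfc R2=0xa1 R3=0x00 R4=0x72  N=0 Z=1
after  4: R0=0xbc R1=0x72 R2=0xa1 R3=0x00 R4=0x72  N=0 Z=0
-- IRQ taken; context saved, return-PC = 5 --

FLAGS = (N=0, Z=0)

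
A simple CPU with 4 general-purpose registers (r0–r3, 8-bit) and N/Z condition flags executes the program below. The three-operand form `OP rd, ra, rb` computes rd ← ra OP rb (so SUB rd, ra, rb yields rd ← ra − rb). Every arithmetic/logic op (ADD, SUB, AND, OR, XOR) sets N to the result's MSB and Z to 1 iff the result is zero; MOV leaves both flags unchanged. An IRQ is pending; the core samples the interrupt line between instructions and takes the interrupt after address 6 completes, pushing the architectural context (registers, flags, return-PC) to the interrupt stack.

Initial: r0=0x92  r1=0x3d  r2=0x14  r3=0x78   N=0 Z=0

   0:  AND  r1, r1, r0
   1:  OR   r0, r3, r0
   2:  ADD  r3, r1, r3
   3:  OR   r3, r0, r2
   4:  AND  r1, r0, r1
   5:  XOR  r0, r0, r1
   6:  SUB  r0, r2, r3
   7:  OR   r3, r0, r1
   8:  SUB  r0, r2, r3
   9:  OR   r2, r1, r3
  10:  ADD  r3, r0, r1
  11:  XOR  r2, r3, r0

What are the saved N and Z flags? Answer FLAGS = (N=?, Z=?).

after  0: r0=0x92 r1=0x10 r2=0x14 r3=0x78  N=0 Z=0
after  1: r0=0xfa r1=0x10 r2=0x14 r3=0x78  N=1 Z=0
after  2: r0=0xfa r1=0x10 r2=0x14 r3=0x88  N=1 Z=0
after  3: r0=0xfa r1=0x10 r2=0x14 r3=0xfe  N=1 Z=0
after  4: r0=0xfa r1=0x10 r2=0x14 r3=0xfe  N=0 Z=0
after  5: r0=0xea r1=0x10 r2=0x14 r3=0xfe  N=1 Z=0
after  6: r0=0x16 r1=0x10 r2=0x14 r3=0xfe  N=0 Z=0
-- IRQ taken; context saved, return-PC = 7 --

FLAGS = (N=0, Z=0)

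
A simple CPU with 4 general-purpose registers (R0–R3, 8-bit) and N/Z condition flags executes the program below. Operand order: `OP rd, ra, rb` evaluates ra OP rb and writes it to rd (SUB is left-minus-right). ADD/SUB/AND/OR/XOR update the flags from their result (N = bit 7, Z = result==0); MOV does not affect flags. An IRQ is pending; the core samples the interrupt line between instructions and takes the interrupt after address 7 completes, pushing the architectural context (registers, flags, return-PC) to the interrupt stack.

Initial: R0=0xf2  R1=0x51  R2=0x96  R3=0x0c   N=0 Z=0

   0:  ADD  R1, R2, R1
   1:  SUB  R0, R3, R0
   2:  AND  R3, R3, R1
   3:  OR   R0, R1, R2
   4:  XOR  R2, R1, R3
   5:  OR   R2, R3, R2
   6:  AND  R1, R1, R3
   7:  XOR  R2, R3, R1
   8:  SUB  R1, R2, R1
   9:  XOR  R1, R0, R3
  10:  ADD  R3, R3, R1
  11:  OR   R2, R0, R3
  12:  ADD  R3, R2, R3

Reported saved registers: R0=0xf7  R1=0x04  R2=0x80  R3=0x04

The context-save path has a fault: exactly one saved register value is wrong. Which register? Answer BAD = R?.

BAD = R2

after  0: R0=0xf2 R1=0xe7 R2=0x96 R3=0x0c  N=1 Z=0
after  1: R0=0x1a R1=0xe7 R2=0x96 R3=0x0c  N=0 Z=0
after  2: R0=0x1a R1=0xe7 R2=0x96 R3=0x04  N=0 Z=0
after  3: R0=0xf7 R1=0xe7 R2=0x96 R3=0x04  N=1 Z=0
after  4: R0=0xf7 R1=0xe7 R2=0xe3 R3=0x04  N=1 Z=0
after  5: R0=0xf7 R1=0xe7 R2=0xe7 R3=0x04  N=1 Z=0
after  6: R0=0xf7 R1=0x04 R2=0xe7 R3=0x04  N=0 Z=0
after  7: R0=0xf7 R1=0x04 R2=0x00 R3=0x04  N=0 Z=1
-- IRQ taken; context saved, return-PC = 8 --
mismatch: R2: reported 0x80 vs actual 0x00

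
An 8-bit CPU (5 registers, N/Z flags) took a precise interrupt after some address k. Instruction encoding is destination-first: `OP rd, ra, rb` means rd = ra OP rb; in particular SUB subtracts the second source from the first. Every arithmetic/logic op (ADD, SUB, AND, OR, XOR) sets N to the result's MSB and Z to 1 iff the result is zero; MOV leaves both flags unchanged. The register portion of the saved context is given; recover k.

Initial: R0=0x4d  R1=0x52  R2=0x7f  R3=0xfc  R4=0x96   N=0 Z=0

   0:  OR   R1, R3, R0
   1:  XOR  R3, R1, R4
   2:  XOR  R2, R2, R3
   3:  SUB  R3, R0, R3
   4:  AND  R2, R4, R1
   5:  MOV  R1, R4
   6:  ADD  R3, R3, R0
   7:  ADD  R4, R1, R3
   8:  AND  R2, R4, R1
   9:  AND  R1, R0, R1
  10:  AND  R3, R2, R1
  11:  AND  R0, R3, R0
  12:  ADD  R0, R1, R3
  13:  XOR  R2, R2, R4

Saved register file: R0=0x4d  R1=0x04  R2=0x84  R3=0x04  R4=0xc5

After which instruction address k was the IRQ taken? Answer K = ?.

K = 10

after  0: R0=0x4d R1=0xfd R2=0x7f R3=0xfc R4=0x96  N=1 Z=0
after  1: R0=0x4d R1=0xfd R2=0x7f R3=0x6b R4=0x96  N=0 Z=0
after  2: R0=0x4d R1=0xfd R2=0x14 R3=0x6b R4=0x96  N=0 Z=0
after  3: R0=0x4d R1=0xfd R2=0x14 R3=0xe2 R4=0x96  N=1 Z=0
after  4: R0=0x4d R1=0xfd R2=0x94 R3=0xe2 R4=0x96  N=1 Z=0
after  5: R0=0x4d R1=0x96 R2=0x94 R3=0xe2 R4=0x96  N=1 Z=0
after  6: R0=0x4d R1=0x96 R2=0x94 R3=0x2f R4=0x96  N=0 Z=0
after  7: R0=0x4d R1=0x96 R2=0x94 R3=0x2f R4=0xc5  N=1 Z=0
after  8: R0=0x4d R1=0x96 R2=0x84 R3=0x2f R4=0xc5  N=1 Z=0
after  9: R0=0x4d R1=0x04 R2=0x84 R3=0x2f R4=0xc5  N=0 Z=0
after 10: R0=0x4d R1=0x04 R2=0x84 R3=0x04 R4=0xc5  N=0 Z=0
-- IRQ taken; context saved, return-PC = 11 --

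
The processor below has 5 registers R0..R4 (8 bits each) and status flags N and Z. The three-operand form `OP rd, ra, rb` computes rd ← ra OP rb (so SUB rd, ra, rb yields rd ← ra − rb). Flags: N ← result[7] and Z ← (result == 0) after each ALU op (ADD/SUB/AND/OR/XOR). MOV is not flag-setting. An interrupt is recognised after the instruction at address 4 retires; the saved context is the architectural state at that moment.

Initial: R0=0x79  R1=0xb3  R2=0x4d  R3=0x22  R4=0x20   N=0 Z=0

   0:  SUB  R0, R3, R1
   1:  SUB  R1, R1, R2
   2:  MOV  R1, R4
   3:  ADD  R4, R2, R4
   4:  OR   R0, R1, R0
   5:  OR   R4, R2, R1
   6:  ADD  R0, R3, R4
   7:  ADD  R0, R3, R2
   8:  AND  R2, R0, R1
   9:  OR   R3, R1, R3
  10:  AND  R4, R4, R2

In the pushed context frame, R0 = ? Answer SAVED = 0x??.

SAVED = 0x6f

after  0: R0=0x6f R1=0xb3 R2=0x4d R3=0x22 R4=0x20  N=0 Z=0
after  1: R0=0x6f R1=0x66 R2=0x4d R3=0x22 R4=0x20  N=0 Z=0
after  2: R0=0x6f R1=0x20 R2=0x4d R3=0x22 R4=0x20  N=0 Z=0
after  3: R0=0x6f R1=0x20 R2=0x4d R3=0x22 R4=0x6d  N=0 Z=0
after  4: R0=0x6f R1=0x20 R2=0x4d R3=0x22 R4=0x6d  N=0 Z=0
-- IRQ taken; context saved, return-PC = 5 --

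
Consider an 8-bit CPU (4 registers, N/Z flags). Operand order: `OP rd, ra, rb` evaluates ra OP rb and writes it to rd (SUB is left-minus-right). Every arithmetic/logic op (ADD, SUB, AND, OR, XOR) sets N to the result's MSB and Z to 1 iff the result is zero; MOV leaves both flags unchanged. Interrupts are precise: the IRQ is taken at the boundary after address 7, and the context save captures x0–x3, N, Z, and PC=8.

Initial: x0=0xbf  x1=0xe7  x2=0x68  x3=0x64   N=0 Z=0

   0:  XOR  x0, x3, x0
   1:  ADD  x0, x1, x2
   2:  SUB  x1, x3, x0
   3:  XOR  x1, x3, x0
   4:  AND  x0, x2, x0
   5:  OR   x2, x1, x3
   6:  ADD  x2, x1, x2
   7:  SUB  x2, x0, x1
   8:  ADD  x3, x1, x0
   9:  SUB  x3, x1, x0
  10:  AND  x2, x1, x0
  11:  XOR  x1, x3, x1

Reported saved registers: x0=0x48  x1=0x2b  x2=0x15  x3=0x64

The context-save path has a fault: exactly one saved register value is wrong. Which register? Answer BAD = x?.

after  0: x0=0xdb x1=0xe7 x2=0x68 x3=0x64  N=1 Z=0
after  1: x0=0x4f x1=0xe7 x2=0x68 x3=0x64  N=0 Z=0
after  2: x0=0x4f x1=0x15 x2=0x68 x3=0x64  N=0 Z=0
after  3: x0=0x4f x1=0x2b x2=0x68 x3=0x64  N=0 Z=0
after  4: x0=0x48 x1=0x2b x2=0x68 x3=0x64  N=0 Z=0
after  5: x0=0x48 x1=0x2b x2=0x6f x3=0x64  N=0 Z=0
after  6: x0=0x48 x1=0x2b x2=0x9a x3=0x64  N=1 Z=0
after  7: x0=0x48 x1=0x2b x2=0x1d x3=0x64  N=0 Z=0
-- IRQ taken; context saved, return-PC = 8 --
mismatch: x2: reported 0x15 vs actual 0x1d

BAD = x2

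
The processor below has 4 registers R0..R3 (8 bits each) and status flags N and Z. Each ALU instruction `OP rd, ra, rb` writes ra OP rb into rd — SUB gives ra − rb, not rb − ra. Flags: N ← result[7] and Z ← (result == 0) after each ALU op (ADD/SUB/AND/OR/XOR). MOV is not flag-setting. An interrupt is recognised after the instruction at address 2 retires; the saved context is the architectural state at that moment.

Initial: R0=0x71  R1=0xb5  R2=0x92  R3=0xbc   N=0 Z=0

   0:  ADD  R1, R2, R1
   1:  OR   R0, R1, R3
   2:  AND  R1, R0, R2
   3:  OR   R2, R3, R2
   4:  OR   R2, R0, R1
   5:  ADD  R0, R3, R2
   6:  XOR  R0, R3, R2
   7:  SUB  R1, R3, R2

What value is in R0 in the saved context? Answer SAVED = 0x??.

SAVED = 0xff

after  0: R0=0x71 R1=0x47 R2=0x92 R3=0xbc  N=0 Z=0
after  1: R0=0xff R1=0x47 R2=0x92 R3=0xbc  N=1 Z=0
after  2: R0=0xff R1=0x92 R2=0x92 R3=0xbc  N=1 Z=0
-- IRQ taken; context saved, return-PC = 3 --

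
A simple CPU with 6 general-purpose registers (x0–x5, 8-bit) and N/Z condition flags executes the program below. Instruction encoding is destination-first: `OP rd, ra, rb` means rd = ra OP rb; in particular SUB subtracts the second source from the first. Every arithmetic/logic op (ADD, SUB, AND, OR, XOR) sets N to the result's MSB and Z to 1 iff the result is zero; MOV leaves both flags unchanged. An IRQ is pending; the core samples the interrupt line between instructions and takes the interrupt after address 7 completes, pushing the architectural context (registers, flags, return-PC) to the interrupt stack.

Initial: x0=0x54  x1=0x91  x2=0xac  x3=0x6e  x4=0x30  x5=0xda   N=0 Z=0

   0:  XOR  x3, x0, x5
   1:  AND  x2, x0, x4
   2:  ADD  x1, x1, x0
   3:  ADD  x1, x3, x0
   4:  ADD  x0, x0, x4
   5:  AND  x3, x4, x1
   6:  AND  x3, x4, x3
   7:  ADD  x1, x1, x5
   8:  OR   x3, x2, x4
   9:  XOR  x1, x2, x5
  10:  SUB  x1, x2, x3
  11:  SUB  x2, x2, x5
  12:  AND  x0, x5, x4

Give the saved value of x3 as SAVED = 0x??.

SAVED = 0x20

after  0: x0=0x54 x1=0x91 x2=0xac x3=0x8e x4=0x30 x5=0xda  N=1 Z=0
after  1: x0=0x54 x1=0x91 x2=0x10 x3=0x8e x4=0x30 x5=0xda  N=0 Z=0
after  2: x0=0x54 x1=0xe5 x2=0x10 x3=0x8e x4=0x30 x5=0xda  N=1 Z=0
after  3: x0=0x54 x1=0xe2 x2=0x10 x3=0x8e x4=0x30 x5=0xda  N=1 Z=0
after  4: x0=0x84 x1=0xe2 x2=0x10 x3=0x8e x4=0x30 x5=0xda  N=1 Z=0
after  5: x0=0x84 x1=0xe2 x2=0x10 x3=0x20 x4=0x30 x5=0xda  N=0 Z=0
after  6: x0=0x84 x1=0xe2 x2=0x10 x3=0x20 x4=0x30 x5=0xda  N=0 Z=0
after  7: x0=0x84 x1=0xbc x2=0x10 x3=0x20 x4=0x30 x5=0xda  N=1 Z=0
-- IRQ taken; context saved, return-PC = 8 --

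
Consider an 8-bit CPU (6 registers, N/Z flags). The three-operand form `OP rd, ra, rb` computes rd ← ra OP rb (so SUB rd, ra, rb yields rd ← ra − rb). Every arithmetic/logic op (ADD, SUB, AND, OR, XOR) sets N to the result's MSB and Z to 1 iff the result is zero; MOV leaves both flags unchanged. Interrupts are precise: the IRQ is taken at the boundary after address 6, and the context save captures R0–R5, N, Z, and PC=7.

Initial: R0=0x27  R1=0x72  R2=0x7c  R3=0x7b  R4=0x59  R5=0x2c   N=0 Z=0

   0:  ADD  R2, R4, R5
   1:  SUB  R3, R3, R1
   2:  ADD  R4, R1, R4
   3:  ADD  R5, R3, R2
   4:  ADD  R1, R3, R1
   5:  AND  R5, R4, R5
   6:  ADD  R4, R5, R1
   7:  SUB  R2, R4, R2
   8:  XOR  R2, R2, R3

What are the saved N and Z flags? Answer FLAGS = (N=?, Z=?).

FLAGS = (N=0, Z=0)

after  0: R0=0x27 R1=0x72 R2=0x85 R3=0x7b R4=0x59 R5=0x2c  N=1 Z=0
after  1: R0=0x27 R1=0x72 R2=0x85 R3=0x09 R4=0x59 R5=0x2c  N=0 Z=0
after  2: R0=0x27 R1=0x72 R2=0x85 R3=0x09 R4=0xcb R5=0x2c  N=1 Z=0
after  3: R0=0x27 R1=0x72 R2=0x85 R3=0x09 R4=0xcb R5=0x8e  N=1 Z=0
after  4: R0=0x27 R1=0x7b R2=0x85 R3=0x09 R4=0xcb R5=0x8e  N=0 Z=0
after  5: R0=0x27 R1=0x7b R2=0x85 R3=0x09 R4=0xcb R5=0x8a  N=1 Z=0
after  6: R0=0x27 R1=0x7b R2=0x85 R3=0x09 R4=0x05 R5=0x8a  N=0 Z=0
-- IRQ taken; context saved, return-PC = 7 --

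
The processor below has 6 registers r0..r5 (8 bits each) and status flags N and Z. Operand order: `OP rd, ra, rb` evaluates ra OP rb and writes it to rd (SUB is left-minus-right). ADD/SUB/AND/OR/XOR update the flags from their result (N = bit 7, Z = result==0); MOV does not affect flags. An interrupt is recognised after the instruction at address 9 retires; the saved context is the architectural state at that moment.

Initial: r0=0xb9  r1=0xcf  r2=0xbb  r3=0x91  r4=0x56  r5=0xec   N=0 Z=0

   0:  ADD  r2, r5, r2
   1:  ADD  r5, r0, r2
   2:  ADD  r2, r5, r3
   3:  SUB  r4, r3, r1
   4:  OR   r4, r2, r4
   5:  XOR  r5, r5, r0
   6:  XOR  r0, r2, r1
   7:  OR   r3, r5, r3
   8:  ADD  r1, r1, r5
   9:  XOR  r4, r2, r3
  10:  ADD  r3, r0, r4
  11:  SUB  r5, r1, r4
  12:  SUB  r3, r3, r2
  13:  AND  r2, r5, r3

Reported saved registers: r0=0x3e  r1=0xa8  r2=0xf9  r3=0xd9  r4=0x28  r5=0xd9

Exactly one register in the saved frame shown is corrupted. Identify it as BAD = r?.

after  0: r0=0xb9 r1=0xcf r2=0xa7 r3=0x91 r4=0x56 r5=0xec  N=1 Z=0
after  1: r0=0xb9 r1=0xcf r2=0xa7 r3=0x91 r4=0x56 r5=0x60  N=0 Z=0
after  2: r0=0xb9 r1=0xcf r2=0xf1 r3=0x91 r4=0x56 r5=0x60  N=1 Z=0
after  3: r0=0xb9 r1=0xcf r2=0xf1 r3=0x91 r4=0xc2 r5=0x60  N=1 Z=0
after  4: r0=0xb9 r1=0xcf r2=0xf1 r3=0x91 r4=0xf3 r5=0x60  N=1 Z=0
after  5: r0=0xb9 r1=0xcf r2=0xf1 r3=0x91 r4=0xf3 r5=0xd9  N=1 Z=0
after  6: r0=0x3e r1=0xcf r2=0xf1 r3=0x91 r4=0xf3 r5=0xd9  N=0 Z=0
after  7: r0=0x3e r1=0xcf r2=0xf1 r3=0xd9 r4=0xf3 r5=0xd9  N=1 Z=0
after  8: r0=0x3e r1=0xa8 r2=0xf1 r3=0xd9 r4=0xf3 r5=0xd9  N=1 Z=0
after  9: r0=0x3e r1=0xa8 r2=0xf1 r3=0xd9 r4=0x28 r5=0xd9  N=0 Z=0
-- IRQ taken; context saved, return-PC = 10 --
mismatch: r2: reported 0xf9 vs actual 0xf1

BAD = r2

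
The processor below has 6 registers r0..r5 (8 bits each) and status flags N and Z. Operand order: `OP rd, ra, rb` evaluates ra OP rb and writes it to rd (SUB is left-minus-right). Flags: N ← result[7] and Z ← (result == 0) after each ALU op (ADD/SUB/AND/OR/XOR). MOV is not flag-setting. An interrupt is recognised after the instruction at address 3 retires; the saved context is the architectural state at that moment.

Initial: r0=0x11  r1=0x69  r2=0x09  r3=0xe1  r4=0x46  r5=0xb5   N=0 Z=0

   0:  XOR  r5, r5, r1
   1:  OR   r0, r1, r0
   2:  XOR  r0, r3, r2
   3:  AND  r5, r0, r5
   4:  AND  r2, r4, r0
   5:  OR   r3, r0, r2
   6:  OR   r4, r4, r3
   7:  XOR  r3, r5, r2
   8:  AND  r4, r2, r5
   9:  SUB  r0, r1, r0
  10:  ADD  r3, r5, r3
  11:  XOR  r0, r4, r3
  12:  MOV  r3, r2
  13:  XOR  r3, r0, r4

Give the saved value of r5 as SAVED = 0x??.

SAVED = 0xc8

after  0: r0=0x11 r1=0x69 r2=0x09 r3=0xe1 r4=0x46 r5=0xdc  N=1 Z=0
after  1: r0=0x79 r1=0x69 r2=0x09 r3=0xe1 r4=0x46 r5=0xdc  N=0 Z=0
after  2: r0=0xe8 r1=0x69 r2=0x09 r3=0xe1 r4=0x46 r5=0xdc  N=1 Z=0
after  3: r0=0xe8 r1=0x69 r2=0x09 r3=0xe1 r4=0x46 r5=0xc8  N=1 Z=0
-- IRQ taken; context saved, return-PC = 4 --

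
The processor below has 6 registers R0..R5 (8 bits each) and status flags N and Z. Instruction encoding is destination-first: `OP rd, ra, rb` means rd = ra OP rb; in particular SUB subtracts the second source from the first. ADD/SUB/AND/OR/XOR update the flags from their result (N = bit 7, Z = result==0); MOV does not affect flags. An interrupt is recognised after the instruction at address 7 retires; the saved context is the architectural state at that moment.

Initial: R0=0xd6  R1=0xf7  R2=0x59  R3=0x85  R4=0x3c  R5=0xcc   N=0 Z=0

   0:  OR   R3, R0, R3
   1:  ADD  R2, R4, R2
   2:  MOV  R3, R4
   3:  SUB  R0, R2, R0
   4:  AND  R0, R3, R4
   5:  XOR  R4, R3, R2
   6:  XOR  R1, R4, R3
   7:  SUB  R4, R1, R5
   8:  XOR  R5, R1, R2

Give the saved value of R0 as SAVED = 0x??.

after  0: R0=0xd6 R1=0xf7 R2=0x59 R3=0xd7 R4=0x3c R5=0xcc  N=1 Z=0
after  1: R0=0xd6 R1=0xf7 R2=0x95 R3=0xd7 R4=0x3c R5=0xcc  N=1 Z=0
after  2: R0=0xd6 R1=0xf7 R2=0x95 R3=0x3c R4=0x3c R5=0xcc  N=1 Z=0
after  3: R0=0xbf R1=0xf7 R2=0x95 R3=0x3c R4=0x3c R5=0xcc  N=1 Z=0
after  4: R0=0x3c R1=0xf7 R2=0x95 R3=0x3c R4=0x3c R5=0xcc  N=0 Z=0
after  5: R0=0x3c R1=0xf7 R2=0x95 R3=0x3c R4=0xa9 R5=0xcc  N=1 Z=0
after  6: R0=0x3c R1=0x95 R2=0x95 R3=0x3c R4=0xa9 R5=0xcc  N=1 Z=0
after  7: R0=0x3c R1=0x95 R2=0x95 R3=0x3c R4=0xc9 R5=0xcc  N=1 Z=0
-- IRQ taken; context saved, return-PC = 8 --

SAVED = 0x3c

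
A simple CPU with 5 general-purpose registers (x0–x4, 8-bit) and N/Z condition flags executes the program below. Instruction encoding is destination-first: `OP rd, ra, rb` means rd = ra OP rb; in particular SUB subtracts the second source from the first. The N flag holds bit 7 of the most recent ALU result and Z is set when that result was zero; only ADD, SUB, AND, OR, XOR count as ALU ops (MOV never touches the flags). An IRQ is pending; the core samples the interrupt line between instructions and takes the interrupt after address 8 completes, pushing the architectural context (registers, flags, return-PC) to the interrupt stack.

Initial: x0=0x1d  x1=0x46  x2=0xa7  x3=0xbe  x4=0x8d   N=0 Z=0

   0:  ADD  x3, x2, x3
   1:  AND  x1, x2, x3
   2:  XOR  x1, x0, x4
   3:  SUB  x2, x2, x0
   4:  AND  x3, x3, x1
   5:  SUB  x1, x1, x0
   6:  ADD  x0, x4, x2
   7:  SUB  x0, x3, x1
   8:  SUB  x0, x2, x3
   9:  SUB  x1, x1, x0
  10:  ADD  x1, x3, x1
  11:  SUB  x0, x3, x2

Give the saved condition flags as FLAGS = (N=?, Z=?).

after  0: x0=0x1d x1=0x46 x2=0xa7 x3=0x65 x4=0x8d  N=0 Z=0
after  1: x0=0x1d x1=0x25 x2=0xa7 x3=0x65 x4=0x8d  N=0 Z=0
after  2: x0=0x1d x1=0x90 x2=0xa7 x3=0x65 x4=0x8d  N=1 Z=0
after  3: x0=0x1d x1=0x90 x2=0x8a x3=0x65 x4=0x8d  N=1 Z=0
after  4: x0=0x1d x1=0x90 x2=0x8a x3=0x00 x4=0x8d  N=0 Z=1
after  5: x0=0x1d x1=0x73 x2=0x8a x3=0x00 x4=0x8d  N=0 Z=0
after  6: x0=0x17 x1=0x73 x2=0x8a x3=0x00 x4=0x8d  N=0 Z=0
after  7: x0=0x8d x1=0x73 x2=0x8a x3=0x00 x4=0x8d  N=1 Z=0
after  8: x0=0x8a x1=0x73 x2=0x8a x3=0x00 x4=0x8d  N=1 Z=0
-- IRQ taken; context saved, return-PC = 9 --

FLAGS = (N=1, Z=0)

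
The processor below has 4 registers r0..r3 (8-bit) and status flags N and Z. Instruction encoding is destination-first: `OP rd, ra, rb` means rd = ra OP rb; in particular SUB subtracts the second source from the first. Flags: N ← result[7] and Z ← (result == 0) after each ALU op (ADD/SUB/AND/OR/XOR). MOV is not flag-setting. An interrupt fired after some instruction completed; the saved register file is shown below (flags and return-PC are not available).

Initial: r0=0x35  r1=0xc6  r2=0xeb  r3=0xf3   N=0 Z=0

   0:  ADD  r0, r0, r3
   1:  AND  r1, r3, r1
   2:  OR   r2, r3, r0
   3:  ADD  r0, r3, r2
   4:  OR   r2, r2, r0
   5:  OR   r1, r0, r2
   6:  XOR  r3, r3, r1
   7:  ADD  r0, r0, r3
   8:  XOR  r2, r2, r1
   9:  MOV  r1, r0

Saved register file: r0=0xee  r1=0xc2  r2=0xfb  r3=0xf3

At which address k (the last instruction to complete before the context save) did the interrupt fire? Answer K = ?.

K = 3

after  0: r0=0x28 r1=0xc6 r2=0xeb r3=0xf3  N=0 Z=0
after  1: r0=0x28 r1=0xc2 r2=0xeb r3=0xf3  N=1 Z=0
after  2: r0=0x28 r1=0xc2 r2=0xfb r3=0xf3  N=1 Z=0
after  3: r0=0xee r1=0xc2 r2=0xfb r3=0xf3  N=1 Z=0
-- IRQ taken; context saved, return-PC = 4 --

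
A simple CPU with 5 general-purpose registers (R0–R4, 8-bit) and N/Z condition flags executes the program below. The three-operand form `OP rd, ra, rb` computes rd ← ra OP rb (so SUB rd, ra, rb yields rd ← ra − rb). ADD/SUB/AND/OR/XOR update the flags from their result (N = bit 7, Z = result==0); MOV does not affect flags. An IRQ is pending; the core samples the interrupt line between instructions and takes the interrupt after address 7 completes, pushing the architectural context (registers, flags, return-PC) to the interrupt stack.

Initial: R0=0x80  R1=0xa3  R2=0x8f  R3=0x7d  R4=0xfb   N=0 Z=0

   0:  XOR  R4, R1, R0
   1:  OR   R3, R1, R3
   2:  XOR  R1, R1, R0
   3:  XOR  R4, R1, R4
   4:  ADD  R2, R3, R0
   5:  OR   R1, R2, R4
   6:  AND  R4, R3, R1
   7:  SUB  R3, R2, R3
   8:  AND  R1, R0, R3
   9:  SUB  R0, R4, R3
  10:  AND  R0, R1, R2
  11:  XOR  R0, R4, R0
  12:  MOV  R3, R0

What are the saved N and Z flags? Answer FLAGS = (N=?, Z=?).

FLAGS = (N=1, Z=0)

after  0: R0=0x80 R1=0xa3 R2=0x8f R3=0x7d R4=0x23  N=0 Z=0
after  1: R0=0x80 R1=0xa3 R2=0x8f R3=0xff R4=0x23  N=1 Z=0
after  2: R0=0x80 R1=0x23 R2=0x8f R3=0xff R4=0x23  N=0 Z=0
after  3: R0=0x80 R1=0x23 R2=0x8f R3=0xff R4=0x00  N=0 Z=1
after  4: R0=0x80 R1=0x23 R2=0x7f R3=0xff R4=0x00  N=0 Z=0
after  5: R0=0x80 R1=0x7f R2=0x7f R3=0xff R4=0x00  N=0 Z=0
after  6: R0=0x80 R1=0x7f R2=0x7f R3=0xff R4=0x7f  N=0 Z=0
after  7: R0=0x80 R1=0x7f R2=0x7f R3=0x80 R4=0x7f  N=1 Z=0
-- IRQ taken; context saved, return-PC = 8 --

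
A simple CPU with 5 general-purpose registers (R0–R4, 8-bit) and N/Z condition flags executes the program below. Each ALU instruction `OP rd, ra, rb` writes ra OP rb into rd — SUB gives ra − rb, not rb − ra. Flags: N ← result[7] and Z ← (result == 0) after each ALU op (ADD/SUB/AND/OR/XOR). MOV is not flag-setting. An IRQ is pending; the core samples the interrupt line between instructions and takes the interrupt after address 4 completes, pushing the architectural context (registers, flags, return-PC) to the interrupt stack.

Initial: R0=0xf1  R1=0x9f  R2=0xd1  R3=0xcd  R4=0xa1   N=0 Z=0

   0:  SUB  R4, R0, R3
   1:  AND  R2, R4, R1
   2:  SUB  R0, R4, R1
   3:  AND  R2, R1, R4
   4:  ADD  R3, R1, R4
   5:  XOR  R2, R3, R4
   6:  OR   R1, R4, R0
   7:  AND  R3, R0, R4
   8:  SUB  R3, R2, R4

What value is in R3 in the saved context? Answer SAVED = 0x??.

SAVED = 0xc3

after  0: R0=0xf1 R1=0x9f R2=0xd1 R3=0xcd R4=0x24  N=0 Z=0
after  1: R0=0xf1 R1=0x9f R2=0x04 R3=0xcd R4=0x24  N=0 Z=0
after  2: R0=0x85 R1=0x9f R2=0x04 R3=0xcd R4=0x24  N=1 Z=0
after  3: R0=0x85 R1=0x9f R2=0x04 R3=0xcd R4=0x24  N=0 Z=0
after  4: R0=0x85 R1=0x9f R2=0x04 R3=0xc3 R4=0x24  N=1 Z=0
-- IRQ taken; context saved, return-PC = 5 --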